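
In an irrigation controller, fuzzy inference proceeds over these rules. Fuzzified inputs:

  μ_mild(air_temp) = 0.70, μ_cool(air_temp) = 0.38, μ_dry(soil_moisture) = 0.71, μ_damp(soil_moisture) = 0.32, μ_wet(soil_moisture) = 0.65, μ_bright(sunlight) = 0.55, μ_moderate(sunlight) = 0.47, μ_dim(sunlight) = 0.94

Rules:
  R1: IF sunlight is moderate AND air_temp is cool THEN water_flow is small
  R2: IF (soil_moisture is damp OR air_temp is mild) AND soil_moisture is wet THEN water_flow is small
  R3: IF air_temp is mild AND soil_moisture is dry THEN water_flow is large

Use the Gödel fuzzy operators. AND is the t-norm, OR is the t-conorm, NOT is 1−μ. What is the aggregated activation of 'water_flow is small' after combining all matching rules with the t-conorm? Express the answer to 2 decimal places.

0.65

R1: moderate=0.47, cool=0.38; AND[min(a, b)] → w = 0.38
R2: (damp=0.32 OR mild=0.70) = 0.70; AND[min(a, b)] with wet=0.65 → w = 0.65
R3: mild=0.70, dry=0.71; AND[min(a, b)] → w = 0.70
Rules with consequent 'small': {R1, R2} → strengths 0.38, 0.65
Aggregate via t-conorm [max(a, b)]: 0.65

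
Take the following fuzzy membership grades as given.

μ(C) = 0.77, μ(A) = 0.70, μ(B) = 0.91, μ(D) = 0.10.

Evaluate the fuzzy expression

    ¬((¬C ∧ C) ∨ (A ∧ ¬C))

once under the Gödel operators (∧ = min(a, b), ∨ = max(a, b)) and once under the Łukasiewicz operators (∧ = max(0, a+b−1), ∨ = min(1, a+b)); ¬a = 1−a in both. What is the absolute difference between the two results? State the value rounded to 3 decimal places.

0.230

Under Gödel:
  ¬C = 1 − 0.77 = 0.23
  ¬C ∧ C = min(a, b) on (0.23, 0.77) = 0.23
  ¬C = 1 − 0.77 = 0.23
  A ∧ ¬C = min(a, b) on (0.70, 0.23) = 0.23
  (¬C ∧ C) ∨ (A ∧ ¬C) = max(a, b) on (0.23, 0.23) = 0.23
  ¬((¬C ∧ C) ∨ (A ∧ ¬C)) = 1 − 0.23 = 0.77
  → value = 0.7700
Under Łukasiewicz:
  ¬C = 1 − 0.77 = 0.23
  ¬C ∧ C = max(0, a+b−1) on (0.23, 0.77) = 0.00
  ¬C = 1 − 0.77 = 0.23
  A ∧ ¬C = max(0, a+b−1) on (0.70, 0.23) = 0.00
  (¬C ∧ C) ∨ (A ∧ ¬C) = min(1, a+b) on (0.00, 0.00) = 0.00
  ¬((¬C ∧ C) ∨ (A ∧ ¬C)) = 1 − 0.00 = 1.00
  → value = 1.0000
|0.7700 − 1.0000| = 0.230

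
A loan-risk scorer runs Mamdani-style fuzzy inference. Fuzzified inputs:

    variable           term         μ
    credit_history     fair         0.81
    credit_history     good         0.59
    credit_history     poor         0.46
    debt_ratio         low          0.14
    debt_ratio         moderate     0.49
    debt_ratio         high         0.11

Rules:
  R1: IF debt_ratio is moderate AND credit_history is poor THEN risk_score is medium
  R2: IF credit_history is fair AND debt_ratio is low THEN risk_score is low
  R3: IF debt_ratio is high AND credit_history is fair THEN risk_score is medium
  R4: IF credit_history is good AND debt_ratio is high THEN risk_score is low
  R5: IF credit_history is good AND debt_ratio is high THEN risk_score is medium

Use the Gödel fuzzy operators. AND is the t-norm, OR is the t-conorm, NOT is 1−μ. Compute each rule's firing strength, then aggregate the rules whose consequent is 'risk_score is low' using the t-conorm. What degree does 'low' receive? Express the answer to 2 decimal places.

R1: moderate=0.49, poor=0.46; AND[min(a, b)] → w = 0.46
R2: fair=0.81, low=0.14; AND[min(a, b)] → w = 0.14
R3: high=0.11, fair=0.81; AND[min(a, b)] → w = 0.11
R4: good=0.59, high=0.11; AND[min(a, b)] → w = 0.11
R5: good=0.59, high=0.11; AND[min(a, b)] → w = 0.11
Rules with consequent 'low': {R2, R4} → strengths 0.14, 0.11
Aggregate via t-conorm [max(a, b)]: 0.14

0.14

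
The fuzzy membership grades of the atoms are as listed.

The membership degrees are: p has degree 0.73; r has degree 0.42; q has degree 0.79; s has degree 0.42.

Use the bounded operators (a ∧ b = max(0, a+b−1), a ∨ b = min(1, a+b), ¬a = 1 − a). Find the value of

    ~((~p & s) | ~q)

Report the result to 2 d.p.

0.79

~p = 1 − 0.73 = 0.27
~p & s = max(0, a+b−1) on (0.27, 0.42) = 0.00
~q = 1 − 0.79 = 0.21
(~p & s) | ~q = min(1, a+b) on (0.00, 0.21) = 0.21
~((~p & s) | ~q) = 1 − 0.21 = 0.79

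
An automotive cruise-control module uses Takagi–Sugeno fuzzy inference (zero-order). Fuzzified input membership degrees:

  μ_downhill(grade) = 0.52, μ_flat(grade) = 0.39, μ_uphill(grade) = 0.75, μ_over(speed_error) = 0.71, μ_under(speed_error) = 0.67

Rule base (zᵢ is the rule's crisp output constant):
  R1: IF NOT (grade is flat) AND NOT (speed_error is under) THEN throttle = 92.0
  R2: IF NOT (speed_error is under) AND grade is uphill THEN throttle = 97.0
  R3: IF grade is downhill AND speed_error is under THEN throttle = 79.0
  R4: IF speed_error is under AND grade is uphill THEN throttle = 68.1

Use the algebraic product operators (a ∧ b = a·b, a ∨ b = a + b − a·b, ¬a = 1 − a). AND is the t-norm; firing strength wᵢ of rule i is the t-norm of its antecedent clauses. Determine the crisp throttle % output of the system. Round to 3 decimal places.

80.227

R1 (z=92.0): ¬flat=1−0.39=0.61, ¬under=1−0.67=0.33; AND[a·b] → w = 0.2013
R2 (z=97.0): ¬under=1−0.67=0.33, uphill=0.75; AND[a·b] → w = 0.2475
R3 (z=79.0): downhill=0.52, under=0.67; AND[a·b] → w = 0.3484
R4 (z=68.1): under=0.67, uphill=0.75; AND[a·b] → w = 0.5025
Weighted average = (0.2013·92.0 + 0.2475·97.0 + 0.3484·79.0 + 0.5025·68.1) / (0.2013 + 0.2475 + 0.3484 + 0.5025)
  = 104.2709 / 1.2997 = 80.227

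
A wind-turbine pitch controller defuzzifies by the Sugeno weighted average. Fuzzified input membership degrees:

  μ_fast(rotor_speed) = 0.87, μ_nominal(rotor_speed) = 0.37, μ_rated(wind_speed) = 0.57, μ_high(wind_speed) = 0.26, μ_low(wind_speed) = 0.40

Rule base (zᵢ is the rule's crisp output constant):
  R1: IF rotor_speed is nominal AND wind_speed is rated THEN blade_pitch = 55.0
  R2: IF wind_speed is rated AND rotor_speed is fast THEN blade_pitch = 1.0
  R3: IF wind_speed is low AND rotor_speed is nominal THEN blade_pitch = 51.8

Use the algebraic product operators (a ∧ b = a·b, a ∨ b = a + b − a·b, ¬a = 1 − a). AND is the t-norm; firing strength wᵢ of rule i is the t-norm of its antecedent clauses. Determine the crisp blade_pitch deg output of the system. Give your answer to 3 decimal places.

R1 (z=55.0): nominal=0.37, rated=0.57; AND[a·b] → w = 0.2109
R2 (z=1.0): rated=0.57, fast=0.87; AND[a·b] → w = 0.4959
R3 (z=51.8): low=0.40, nominal=0.37; AND[a·b] → w = 0.1480
Weighted average = (0.2109·55.0 + 0.4959·1.0 + 0.1480·51.8) / (0.2109 + 0.4959 + 0.1480)
  = 19.7618 / 0.8548 = 23.119

23.119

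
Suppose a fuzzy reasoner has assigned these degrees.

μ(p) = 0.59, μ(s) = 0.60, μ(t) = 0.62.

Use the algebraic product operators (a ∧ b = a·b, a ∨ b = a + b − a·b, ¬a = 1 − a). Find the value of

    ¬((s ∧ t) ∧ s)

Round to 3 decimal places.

0.777

s ∧ t = a·b on (0.6000, 0.6200) = 0.3720
(s ∧ t) ∧ s = a·b on (0.3720, 0.6000) = 0.2232
¬((s ∧ t) ∧ s) = 1 − 0.2232 = 0.7768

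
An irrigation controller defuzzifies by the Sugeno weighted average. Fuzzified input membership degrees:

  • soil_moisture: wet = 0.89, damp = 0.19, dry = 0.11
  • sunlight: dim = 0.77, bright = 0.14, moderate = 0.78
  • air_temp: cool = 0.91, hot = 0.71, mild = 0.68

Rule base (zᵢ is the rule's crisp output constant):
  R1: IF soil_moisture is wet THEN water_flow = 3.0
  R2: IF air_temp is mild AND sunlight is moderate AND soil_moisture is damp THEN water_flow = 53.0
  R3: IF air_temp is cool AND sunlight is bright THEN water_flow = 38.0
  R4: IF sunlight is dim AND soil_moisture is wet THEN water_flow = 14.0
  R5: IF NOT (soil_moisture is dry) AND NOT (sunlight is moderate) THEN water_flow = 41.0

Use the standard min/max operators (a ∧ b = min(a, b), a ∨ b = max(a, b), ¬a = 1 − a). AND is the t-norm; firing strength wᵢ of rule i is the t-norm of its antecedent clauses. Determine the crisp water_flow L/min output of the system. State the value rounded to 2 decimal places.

R1 (z=3.0): wet=0.89 → w = 0.89
R2 (z=53.0): mild=0.68, moderate=0.78, damp=0.19; AND[min(a, b)] → w = 0.19
R3 (z=38.0): cool=0.91, bright=0.14; AND[min(a, b)] → w = 0.14
R4 (z=14.0): dim=0.77, wet=0.89; AND[min(a, b)] → w = 0.77
R5 (z=41.0): ¬dry=1−0.11=0.89, ¬moderate=1−0.78=0.22; AND[min(a, b)] → w = 0.22
Weighted average = (0.89·3.0 + 0.19·53.0 + 0.14·38.0 + 0.77·14.0 + 0.22·41.0) / (0.89 + 0.19 + 0.14 + 0.77 + 0.22)
  = 37.8600 / 2.2100 = 17.13

17.13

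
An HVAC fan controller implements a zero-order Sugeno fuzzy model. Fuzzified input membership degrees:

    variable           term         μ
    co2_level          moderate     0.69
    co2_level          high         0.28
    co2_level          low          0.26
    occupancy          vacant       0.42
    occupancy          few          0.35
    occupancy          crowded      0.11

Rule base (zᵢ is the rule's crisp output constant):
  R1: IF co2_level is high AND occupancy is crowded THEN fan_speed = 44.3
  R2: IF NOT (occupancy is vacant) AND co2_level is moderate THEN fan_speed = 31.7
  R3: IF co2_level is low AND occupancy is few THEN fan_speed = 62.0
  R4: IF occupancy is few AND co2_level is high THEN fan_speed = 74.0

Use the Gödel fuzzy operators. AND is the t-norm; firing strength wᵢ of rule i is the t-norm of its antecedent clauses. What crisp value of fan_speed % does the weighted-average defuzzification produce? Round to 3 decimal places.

R1 (z=44.3): high=0.28, crowded=0.11; AND[min(a, b)] → w = 0.11
R2 (z=31.7): ¬vacant=1−0.42=0.58, moderate=0.69; AND[min(a, b)] → w = 0.58
R3 (z=62.0): low=0.26, few=0.35; AND[min(a, b)] → w = 0.26
R4 (z=74.0): few=0.35, high=0.28; AND[min(a, b)] → w = 0.28
Weighted average = (0.11·44.3 + 0.58·31.7 + 0.26·62.0 + 0.28·74.0) / (0.11 + 0.58 + 0.26 + 0.28)
  = 60.0990 / 1.2300 = 48.861

48.861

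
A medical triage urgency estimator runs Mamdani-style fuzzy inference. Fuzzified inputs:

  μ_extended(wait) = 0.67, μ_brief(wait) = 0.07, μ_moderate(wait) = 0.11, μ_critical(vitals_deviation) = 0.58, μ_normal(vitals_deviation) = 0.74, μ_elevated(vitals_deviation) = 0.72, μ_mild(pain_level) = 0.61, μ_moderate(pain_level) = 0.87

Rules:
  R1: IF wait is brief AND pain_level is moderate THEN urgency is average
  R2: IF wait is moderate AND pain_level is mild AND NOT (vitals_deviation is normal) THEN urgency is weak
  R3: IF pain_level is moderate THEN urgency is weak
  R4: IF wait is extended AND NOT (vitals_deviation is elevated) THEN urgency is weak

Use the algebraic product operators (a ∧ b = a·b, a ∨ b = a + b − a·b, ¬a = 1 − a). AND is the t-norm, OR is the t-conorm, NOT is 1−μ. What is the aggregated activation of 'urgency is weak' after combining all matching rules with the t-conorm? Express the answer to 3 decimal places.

0.896

R1: brief=0.07, moderate=0.87; AND[a·b] → w = 0.0609
R2: moderate=0.11, mild=0.61, ¬normal=1−0.74=0.26; AND[a·b] → w = 0.0174
R3: moderate=0.87 → w = 0.8700
R4: extended=0.67, ¬elevated=1−0.72=0.28; AND[a·b] → w = 0.1876
Rules with consequent 'weak': {R2, R3, R4} → strengths 0.0174, 0.8700, 0.1876
Aggregate via t-conorm [a + b − a·b]: 0.8962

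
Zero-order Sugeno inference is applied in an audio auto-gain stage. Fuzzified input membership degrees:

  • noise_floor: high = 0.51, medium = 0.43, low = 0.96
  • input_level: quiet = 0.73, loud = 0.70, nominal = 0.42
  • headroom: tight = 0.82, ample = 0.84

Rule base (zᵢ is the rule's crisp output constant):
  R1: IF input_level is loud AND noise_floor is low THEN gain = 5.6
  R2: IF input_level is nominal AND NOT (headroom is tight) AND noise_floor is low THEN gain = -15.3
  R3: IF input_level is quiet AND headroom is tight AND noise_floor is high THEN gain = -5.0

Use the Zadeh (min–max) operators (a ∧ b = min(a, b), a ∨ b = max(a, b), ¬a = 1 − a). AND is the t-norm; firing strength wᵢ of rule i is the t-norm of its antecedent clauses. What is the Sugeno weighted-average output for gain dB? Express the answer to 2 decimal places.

-1.00

R1 (z=5.6): loud=0.70, low=0.96; AND[min(a, b)] → w = 0.70
R2 (z=-15.3): nominal=0.42, ¬tight=1−0.82=0.18, low=0.96; AND[min(a, b)] → w = 0.18
R3 (z=-5.0): quiet=0.73, tight=0.82, high=0.51; AND[min(a, b)] → w = 0.51
Weighted average = (0.70·5.6 + 0.18·-15.3 + 0.51·-5.0) / (0.70 + 0.18 + 0.51)
  = -1.3840 / 1.3900 = -1.00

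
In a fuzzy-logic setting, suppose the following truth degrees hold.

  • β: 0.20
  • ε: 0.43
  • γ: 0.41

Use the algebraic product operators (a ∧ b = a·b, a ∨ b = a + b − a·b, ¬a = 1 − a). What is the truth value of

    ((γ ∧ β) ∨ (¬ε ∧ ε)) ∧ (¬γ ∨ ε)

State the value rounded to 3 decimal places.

γ ∧ β = a·b on (0.4100, 0.2000) = 0.0820
¬ε = 1 − 0.4300 = 0.5700
¬ε ∧ ε = a·b on (0.5700, 0.4300) = 0.2451
(γ ∧ β) ∨ (¬ε ∧ ε) = a + b − a·b on (0.0820, 0.2451) = 0.3070
¬γ = 1 − 0.4100 = 0.5900
¬γ ∨ ε = a + b − a·b on (0.5900, 0.4300) = 0.7663
((γ ∧ β) ∨ (¬ε ∧ ε)) ∧ (¬γ ∨ ε) = a·b on (0.3070, 0.7663) = 0.2353

0.235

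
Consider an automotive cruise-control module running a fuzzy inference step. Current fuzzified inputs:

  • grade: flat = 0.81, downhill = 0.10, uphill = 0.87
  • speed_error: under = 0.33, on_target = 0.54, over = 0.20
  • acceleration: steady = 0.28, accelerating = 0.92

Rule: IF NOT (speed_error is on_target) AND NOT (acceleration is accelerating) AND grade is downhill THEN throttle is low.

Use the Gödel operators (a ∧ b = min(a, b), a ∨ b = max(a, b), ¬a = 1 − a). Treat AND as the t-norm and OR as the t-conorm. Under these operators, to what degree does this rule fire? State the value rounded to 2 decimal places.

0.08

firing strength: ¬on_target=1−0.54=0.46, ¬accelerating=1−0.92=0.08, downhill=0.10; AND[min(a, b)] → w = 0.08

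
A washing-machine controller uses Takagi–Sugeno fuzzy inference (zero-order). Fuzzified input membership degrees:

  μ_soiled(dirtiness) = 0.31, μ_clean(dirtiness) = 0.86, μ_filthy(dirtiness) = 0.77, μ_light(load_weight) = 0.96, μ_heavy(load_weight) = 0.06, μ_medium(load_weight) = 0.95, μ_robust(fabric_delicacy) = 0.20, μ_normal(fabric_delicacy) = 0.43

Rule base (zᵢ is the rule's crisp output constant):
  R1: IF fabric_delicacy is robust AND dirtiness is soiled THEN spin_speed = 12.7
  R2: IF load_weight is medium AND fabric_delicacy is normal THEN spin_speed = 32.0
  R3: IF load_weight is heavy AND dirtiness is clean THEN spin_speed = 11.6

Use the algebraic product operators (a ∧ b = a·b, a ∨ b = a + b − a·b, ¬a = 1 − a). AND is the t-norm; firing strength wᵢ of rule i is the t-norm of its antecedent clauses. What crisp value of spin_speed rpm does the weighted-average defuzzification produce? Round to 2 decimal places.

27.69

R1 (z=12.7): robust=0.20, soiled=0.31; AND[a·b] → w = 0.0620
R2 (z=32.0): medium=0.95, normal=0.43; AND[a·b] → w = 0.4085
R3 (z=11.6): heavy=0.06, clean=0.86; AND[a·b] → w = 0.0516
Weighted average = (0.0620·12.7 + 0.4085·32.0 + 0.0516·11.6) / (0.0620 + 0.4085 + 0.0516)
  = 14.4580 / 0.5221 = 27.69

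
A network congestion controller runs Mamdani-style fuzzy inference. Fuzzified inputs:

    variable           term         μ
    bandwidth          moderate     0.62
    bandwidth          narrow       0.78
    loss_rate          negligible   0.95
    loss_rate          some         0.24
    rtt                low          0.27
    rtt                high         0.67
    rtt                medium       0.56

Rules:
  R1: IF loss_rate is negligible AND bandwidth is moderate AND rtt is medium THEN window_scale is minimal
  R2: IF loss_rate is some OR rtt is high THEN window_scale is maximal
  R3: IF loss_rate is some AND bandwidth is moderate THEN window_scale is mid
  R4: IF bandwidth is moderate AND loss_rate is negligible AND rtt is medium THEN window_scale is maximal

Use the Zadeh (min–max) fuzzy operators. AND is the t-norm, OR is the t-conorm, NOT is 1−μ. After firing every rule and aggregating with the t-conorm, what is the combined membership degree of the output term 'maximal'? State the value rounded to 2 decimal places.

R1: negligible=0.95, moderate=0.62, medium=0.56; AND[min(a, b)] → w = 0.56
R2: some=0.24, high=0.67; OR[max(a, b)] → w = 0.67
R3: some=0.24, moderate=0.62; AND[min(a, b)] → w = 0.24
R4: moderate=0.62, negligible=0.95, medium=0.56; AND[min(a, b)] → w = 0.56
Rules with consequent 'maximal': {R2, R4} → strengths 0.67, 0.56
Aggregate via t-conorm [max(a, b)]: 0.67

0.67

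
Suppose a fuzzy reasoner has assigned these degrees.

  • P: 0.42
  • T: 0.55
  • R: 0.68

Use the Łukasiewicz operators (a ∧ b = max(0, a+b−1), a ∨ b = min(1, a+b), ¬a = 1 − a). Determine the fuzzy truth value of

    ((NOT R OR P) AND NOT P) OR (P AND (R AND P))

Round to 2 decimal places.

0.32

NOT R = 1 − 0.68 = 0.32
NOT R OR P = min(1, a+b) on (0.32, 0.42) = 0.74
NOT P = 1 − 0.42 = 0.58
(NOT R OR P) AND NOT P = max(0, a+b−1) on (0.74, 0.58) = 0.32
R AND P = max(0, a+b−1) on (0.68, 0.42) = 0.10
P AND (R AND P) = max(0, a+b−1) on (0.42, 0.10) = 0.00
((NOT R OR P) AND NOT P) OR (P AND (R AND P)) = min(1, a+b) on (0.32, 0.00) = 0.32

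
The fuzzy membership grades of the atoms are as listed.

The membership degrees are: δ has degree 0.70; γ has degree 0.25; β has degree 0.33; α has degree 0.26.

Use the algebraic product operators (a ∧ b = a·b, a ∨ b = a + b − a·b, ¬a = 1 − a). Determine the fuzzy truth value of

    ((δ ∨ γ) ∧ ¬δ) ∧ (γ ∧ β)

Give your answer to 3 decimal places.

0.019

δ ∨ γ = a + b − a·b on (0.7000, 0.2500) = 0.7750
¬δ = 1 − 0.7000 = 0.3000
(δ ∨ γ) ∧ ¬δ = a·b on (0.7750, 0.3000) = 0.2325
γ ∧ β = a·b on (0.2500, 0.3300) = 0.0825
((δ ∨ γ) ∧ ¬δ) ∧ (γ ∧ β) = a·b on (0.2325, 0.0825) = 0.0192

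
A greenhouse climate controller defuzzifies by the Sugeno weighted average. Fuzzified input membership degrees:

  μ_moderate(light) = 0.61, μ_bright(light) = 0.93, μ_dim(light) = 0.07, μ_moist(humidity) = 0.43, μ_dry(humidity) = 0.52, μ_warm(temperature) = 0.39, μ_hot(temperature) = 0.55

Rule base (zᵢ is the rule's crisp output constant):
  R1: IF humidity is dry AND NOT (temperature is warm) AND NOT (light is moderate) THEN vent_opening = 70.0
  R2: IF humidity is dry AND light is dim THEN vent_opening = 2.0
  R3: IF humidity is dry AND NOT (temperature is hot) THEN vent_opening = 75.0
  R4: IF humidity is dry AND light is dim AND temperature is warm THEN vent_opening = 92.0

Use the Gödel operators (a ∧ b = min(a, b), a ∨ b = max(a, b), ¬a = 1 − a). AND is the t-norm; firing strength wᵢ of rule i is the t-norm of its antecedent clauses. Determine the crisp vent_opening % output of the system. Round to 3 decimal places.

69.010

R1 (z=70.0): dry=0.52, ¬warm=1−0.39=0.61, ¬moderate=1−0.61=0.39; AND[min(a, b)] → w = 0.39
R2 (z=2.0): dry=0.52, dim=0.07; AND[min(a, b)] → w = 0.07
R3 (z=75.0): dry=0.52, ¬hot=1−0.55=0.45; AND[min(a, b)] → w = 0.45
R4 (z=92.0): dry=0.52, dim=0.07, warm=0.39; AND[min(a, b)] → w = 0.07
Weighted average = (0.39·70.0 + 0.07·2.0 + 0.45·75.0 + 0.07·92.0) / (0.39 + 0.07 + 0.45 + 0.07)
  = 67.6300 / 0.9800 = 69.010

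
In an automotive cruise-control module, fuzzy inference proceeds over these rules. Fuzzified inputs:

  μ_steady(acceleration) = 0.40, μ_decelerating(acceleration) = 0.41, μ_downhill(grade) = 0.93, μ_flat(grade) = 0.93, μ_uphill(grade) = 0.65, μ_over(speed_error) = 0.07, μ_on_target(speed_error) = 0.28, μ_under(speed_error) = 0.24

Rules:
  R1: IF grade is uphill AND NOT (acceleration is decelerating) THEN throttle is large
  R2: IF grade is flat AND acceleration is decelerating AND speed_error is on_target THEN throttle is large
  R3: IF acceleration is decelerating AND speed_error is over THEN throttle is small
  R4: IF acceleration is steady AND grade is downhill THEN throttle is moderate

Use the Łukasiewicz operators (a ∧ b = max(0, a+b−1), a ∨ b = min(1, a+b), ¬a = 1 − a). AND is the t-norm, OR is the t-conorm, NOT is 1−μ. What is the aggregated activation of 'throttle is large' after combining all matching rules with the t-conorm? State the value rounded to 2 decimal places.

0.24

R1: uphill=0.65, ¬decelerating=1−0.41=0.59; AND[max(0, a+b−1)] → w = 0.24
R2: flat=0.93, decelerating=0.41, on_target=0.28; AND[max(0, a+b−1)] → w = 0.00
R3: decelerating=0.41, over=0.07; AND[max(0, a+b−1)] → w = 0.00
R4: steady=0.40, downhill=0.93; AND[max(0, a+b−1)] → w = 0.33
Rules with consequent 'large': {R1, R2} → strengths 0.24, 0.00
Aggregate via t-conorm [min(1, a+b)]: 0.24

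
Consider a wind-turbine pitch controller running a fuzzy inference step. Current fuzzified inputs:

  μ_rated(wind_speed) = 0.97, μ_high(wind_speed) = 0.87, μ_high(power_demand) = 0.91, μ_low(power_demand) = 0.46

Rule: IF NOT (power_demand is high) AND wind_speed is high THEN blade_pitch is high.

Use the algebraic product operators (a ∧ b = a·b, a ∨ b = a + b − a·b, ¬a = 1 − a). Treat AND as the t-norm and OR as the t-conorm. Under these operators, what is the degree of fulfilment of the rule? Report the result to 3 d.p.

0.078

firing strength: ¬high=1−0.91=0.09, high=0.87; AND[a·b] → w = 0.0783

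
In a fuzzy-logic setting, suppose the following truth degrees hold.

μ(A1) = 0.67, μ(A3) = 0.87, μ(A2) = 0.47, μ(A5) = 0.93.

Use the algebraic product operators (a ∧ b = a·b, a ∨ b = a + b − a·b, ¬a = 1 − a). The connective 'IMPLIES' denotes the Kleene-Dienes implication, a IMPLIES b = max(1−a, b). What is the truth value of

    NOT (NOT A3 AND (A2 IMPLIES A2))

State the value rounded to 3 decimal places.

NOT A3 = 1 − 0.8700 = 0.1300
A2 IMPLIES A2  [Kleene-Dienes: max(1−a, b)] with a=0.4700, b=0.4700 → 0.5300
NOT A3 AND (A2 IMPLIES A2) = a·b on (0.1300, 0.5300) = 0.0689
NOT (NOT A3 AND (A2 IMPLIES A2)) = 1 − 0.0689 = 0.9311

0.931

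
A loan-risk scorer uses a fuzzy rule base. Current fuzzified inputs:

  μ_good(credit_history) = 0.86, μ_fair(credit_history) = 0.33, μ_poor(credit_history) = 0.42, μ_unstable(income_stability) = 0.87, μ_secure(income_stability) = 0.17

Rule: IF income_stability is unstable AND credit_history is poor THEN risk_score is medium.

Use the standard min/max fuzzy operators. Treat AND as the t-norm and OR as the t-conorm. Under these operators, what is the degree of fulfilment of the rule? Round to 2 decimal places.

0.42

firing strength: unstable=0.87, poor=0.42; AND[min(a, b)] → w = 0.42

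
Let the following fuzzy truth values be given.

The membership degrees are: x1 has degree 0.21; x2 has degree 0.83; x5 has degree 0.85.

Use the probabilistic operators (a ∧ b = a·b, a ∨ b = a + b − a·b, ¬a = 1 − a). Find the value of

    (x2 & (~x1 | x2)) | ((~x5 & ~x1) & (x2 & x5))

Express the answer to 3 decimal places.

~x1 = 1 − 0.2100 = 0.7900
~x1 | x2 = a + b − a·b on (0.7900, 0.8300) = 0.9643
x2 & (~x1 | x2) = a·b on (0.8300, 0.9643) = 0.8004
~x5 = 1 − 0.8500 = 0.1500
~x1 = 1 − 0.2100 = 0.7900
~x5 & ~x1 = a·b on (0.1500, 0.7900) = 0.1185
x2 & x5 = a·b on (0.8300, 0.8500) = 0.7055
(~x5 & ~x1) & (x2 & x5) = a·b on (0.1185, 0.7055) = 0.0836
(x2 & (~x1 | x2)) | ((~x5 & ~x1) & (x2 & x5)) = a + b − a·b on (0.8004, 0.0836) = 0.8171

0.817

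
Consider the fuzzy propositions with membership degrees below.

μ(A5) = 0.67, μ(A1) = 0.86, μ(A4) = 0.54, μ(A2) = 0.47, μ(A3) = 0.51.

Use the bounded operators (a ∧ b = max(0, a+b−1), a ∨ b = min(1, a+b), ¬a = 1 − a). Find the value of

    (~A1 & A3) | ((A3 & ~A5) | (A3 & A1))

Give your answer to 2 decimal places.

~A1 = 1 − 0.86 = 0.14
~A1 & A3 = max(0, a+b−1) on (0.14, 0.51) = 0.00
~A5 = 1 − 0.67 = 0.33
A3 & ~A5 = max(0, a+b−1) on (0.51, 0.33) = 0.00
A3 & A1 = max(0, a+b−1) on (0.51, 0.86) = 0.37
(A3 & ~A5) | (A3 & A1) = min(1, a+b) on (0.00, 0.37) = 0.37
(~A1 & A3) | ((A3 & ~A5) | (A3 & A1)) = min(1, a+b) on (0.00, 0.37) = 0.37

0.37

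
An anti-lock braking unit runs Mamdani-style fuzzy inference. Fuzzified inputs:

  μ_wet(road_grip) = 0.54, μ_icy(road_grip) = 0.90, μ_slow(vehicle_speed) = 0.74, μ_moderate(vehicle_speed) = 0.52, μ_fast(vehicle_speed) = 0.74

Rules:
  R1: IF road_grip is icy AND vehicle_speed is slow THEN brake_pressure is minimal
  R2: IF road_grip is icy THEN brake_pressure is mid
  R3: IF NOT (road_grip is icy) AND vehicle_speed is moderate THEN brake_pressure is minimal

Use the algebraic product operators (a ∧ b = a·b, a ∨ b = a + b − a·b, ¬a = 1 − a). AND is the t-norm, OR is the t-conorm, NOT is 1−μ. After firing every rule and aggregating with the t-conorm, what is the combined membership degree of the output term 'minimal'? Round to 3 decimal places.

R1: icy=0.90, slow=0.74; AND[a·b] → w = 0.6660
R2: icy=0.90 → w = 0.9000
R3: ¬icy=1−0.90=0.10, moderate=0.52; AND[a·b] → w = 0.0520
Rules with consequent 'minimal': {R1, R3} → strengths 0.6660, 0.0520
Aggregate via t-conorm [a + b − a·b]: 0.6834

0.683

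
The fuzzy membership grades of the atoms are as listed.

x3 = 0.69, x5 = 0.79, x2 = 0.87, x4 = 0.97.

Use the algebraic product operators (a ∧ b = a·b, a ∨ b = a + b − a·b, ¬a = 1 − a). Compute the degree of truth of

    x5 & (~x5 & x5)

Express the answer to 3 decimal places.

~x5 = 1 − 0.7900 = 0.2100
~x5 & x5 = a·b on (0.2100, 0.7900) = 0.1659
x5 & (~x5 & x5) = a·b on (0.7900, 0.1659) = 0.1311

0.131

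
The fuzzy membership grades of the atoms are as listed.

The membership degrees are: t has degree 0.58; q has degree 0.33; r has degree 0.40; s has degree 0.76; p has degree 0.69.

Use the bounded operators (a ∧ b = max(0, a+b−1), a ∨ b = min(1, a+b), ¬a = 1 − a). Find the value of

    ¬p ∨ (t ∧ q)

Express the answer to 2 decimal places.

¬p = 1 − 0.69 = 0.31
t ∧ q = max(0, a+b−1) on (0.58, 0.33) = 0.00
¬p ∨ (t ∧ q) = min(1, a+b) on (0.31, 0.00) = 0.31

0.31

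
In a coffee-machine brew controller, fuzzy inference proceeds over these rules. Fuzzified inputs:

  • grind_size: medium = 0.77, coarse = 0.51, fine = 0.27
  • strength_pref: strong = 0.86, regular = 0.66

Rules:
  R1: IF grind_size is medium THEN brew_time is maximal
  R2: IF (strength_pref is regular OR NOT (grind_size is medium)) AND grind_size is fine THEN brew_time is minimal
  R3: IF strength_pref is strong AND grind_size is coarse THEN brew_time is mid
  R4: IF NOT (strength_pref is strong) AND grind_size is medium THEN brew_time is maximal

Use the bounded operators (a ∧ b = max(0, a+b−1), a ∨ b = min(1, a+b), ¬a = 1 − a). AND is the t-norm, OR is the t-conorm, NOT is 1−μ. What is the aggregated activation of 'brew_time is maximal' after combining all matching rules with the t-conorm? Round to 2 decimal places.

0.77

R1: medium=0.77 → w = 0.77
R2: (regular=0.66 OR ¬medium=1−0.77=0.23) = 0.89; AND[max(0, a+b−1)] with fine=0.27 → w = 0.16
R3: strong=0.86, coarse=0.51; AND[max(0, a+b−1)] → w = 0.37
R4: ¬strong=1−0.86=0.14, medium=0.77; AND[max(0, a+b−1)] → w = 0.00
Rules with consequent 'maximal': {R1, R4} → strengths 0.77, 0.00
Aggregate via t-conorm [min(1, a+b)]: 0.77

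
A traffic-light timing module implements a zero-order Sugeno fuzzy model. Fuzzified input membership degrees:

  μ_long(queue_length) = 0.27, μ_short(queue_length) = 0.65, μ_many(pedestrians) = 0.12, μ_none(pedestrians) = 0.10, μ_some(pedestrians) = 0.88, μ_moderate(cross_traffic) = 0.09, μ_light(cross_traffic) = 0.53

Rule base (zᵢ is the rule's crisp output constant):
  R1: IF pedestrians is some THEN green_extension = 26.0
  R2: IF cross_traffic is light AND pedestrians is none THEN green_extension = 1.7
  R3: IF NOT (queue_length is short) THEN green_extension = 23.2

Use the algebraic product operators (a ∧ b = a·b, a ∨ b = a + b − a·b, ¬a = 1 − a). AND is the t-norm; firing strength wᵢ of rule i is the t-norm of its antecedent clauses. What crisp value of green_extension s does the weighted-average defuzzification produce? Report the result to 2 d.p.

24.23

R1 (z=26.0): some=0.88 → w = 0.8800
R2 (z=1.7): light=0.53, none=0.10; AND[a·b] → w = 0.0530
R3 (z=23.2): ¬short=1−0.65=0.35 → w = 0.3500
Weighted average = (0.8800·26.0 + 0.0530·1.7 + 0.3500·23.2) / (0.8800 + 0.0530 + 0.3500)
  = 31.0901 / 1.2830 = 24.23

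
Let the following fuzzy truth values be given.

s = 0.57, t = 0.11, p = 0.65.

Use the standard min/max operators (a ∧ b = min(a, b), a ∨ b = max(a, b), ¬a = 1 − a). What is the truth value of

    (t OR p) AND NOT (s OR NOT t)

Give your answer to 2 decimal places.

t OR p = max(a, b) on (0.11, 0.65) = 0.65
NOT t = 1 − 0.11 = 0.89
s OR NOT t = max(a, b) on (0.57, 0.89) = 0.89
NOT (s OR NOT t) = 1 − 0.89 = 0.11
(t OR p) AND NOT (s OR NOT t) = min(a, b) on (0.65, 0.11) = 0.11

0.11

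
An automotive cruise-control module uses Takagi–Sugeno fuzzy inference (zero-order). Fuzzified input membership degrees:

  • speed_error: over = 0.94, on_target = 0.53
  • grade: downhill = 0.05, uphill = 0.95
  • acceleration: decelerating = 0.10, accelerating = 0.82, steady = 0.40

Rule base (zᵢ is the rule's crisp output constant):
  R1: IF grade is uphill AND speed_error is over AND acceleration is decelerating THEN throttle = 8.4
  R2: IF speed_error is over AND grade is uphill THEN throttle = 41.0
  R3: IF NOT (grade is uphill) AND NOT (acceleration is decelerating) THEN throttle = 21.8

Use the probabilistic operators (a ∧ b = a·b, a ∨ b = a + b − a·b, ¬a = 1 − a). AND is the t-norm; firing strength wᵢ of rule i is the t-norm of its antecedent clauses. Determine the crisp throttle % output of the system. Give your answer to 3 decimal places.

R1 (z=8.4): uphill=0.95, over=0.94, decelerating=0.10; AND[a·b] → w = 0.0893
R2 (z=41.0): over=0.94, uphill=0.95; AND[a·b] → w = 0.8930
R3 (z=21.8): ¬uphill=1−0.95=0.05, ¬decelerating=1−0.10=0.90; AND[a·b] → w = 0.0450
Weighted average = (0.0893·8.4 + 0.8930·41.0 + 0.0450·21.8) / (0.0893 + 0.8930 + 0.0450)
  = 38.3441 / 1.0273 = 37.325

37.325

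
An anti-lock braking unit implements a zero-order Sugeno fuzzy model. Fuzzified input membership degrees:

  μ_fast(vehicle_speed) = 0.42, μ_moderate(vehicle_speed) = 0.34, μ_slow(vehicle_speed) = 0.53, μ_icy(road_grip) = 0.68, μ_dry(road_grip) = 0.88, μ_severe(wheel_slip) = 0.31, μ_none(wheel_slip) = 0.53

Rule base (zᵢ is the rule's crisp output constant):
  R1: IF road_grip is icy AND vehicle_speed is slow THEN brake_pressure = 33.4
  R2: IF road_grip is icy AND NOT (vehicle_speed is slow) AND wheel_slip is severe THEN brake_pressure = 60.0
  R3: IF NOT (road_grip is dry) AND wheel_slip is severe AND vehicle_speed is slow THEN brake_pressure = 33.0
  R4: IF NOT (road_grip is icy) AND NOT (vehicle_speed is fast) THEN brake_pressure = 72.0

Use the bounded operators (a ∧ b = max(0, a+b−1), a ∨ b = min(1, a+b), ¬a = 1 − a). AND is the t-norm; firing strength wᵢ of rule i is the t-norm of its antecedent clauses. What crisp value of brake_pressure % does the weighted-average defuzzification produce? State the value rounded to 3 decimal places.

R1 (z=33.4): icy=0.68, slow=0.53; AND[max(0, a+b−1)] → w = 0.21
R2 (z=60.0): icy=0.68, ¬slow=1−0.53=0.47, severe=0.31; AND[max(0, a+b−1)] → w = 0.00
R3 (z=33.0): ¬dry=1−0.88=0.12, severe=0.31, slow=0.53; AND[max(0, a+b−1)] → w = 0.00
R4 (z=72.0): ¬icy=1−0.68=0.32, ¬fast=1−0.42=0.58; AND[max(0, a+b−1)] → w = 0.00
Weighted average = (0.21·33.4 + 0.00·60.0 + 0.00·33.0 + 0.00·72.0) / (0.21 + 0.00 + 0.00 + 0.00)
  = 7.0140 / 0.2100 = 33.400

33.400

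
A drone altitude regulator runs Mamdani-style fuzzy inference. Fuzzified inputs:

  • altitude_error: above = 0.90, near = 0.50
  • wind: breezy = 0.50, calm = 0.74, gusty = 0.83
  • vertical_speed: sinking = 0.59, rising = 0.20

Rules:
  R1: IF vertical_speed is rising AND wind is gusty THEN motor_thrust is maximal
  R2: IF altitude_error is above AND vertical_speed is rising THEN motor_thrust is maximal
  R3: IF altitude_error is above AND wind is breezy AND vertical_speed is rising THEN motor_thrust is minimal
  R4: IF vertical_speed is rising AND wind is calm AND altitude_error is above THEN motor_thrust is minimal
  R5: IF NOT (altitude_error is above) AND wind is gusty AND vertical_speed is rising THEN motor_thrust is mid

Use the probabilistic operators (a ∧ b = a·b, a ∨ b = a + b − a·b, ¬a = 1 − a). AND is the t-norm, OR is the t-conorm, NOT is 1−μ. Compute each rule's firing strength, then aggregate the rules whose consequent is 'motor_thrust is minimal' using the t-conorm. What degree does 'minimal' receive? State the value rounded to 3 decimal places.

R1: rising=0.20, gusty=0.83; AND[a·b] → w = 0.1660
R2: above=0.90, rising=0.20; AND[a·b] → w = 0.1800
R3: above=0.90, breezy=0.50, rising=0.20; AND[a·b] → w = 0.0900
R4: rising=0.20, calm=0.74, above=0.90; AND[a·b] → w = 0.1332
R5: ¬above=1−0.90=0.10, gusty=0.83, rising=0.20; AND[a·b] → w = 0.0166
Rules with consequent 'minimal': {R3, R4} → strengths 0.0900, 0.1332
Aggregate via t-conorm [a + b − a·b]: 0.2112

0.211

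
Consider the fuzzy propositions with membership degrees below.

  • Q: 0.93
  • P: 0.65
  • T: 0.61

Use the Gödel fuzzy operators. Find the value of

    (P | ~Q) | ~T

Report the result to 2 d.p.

0.65

~Q = 1 − 0.93 = 0.07
P | ~Q = max(a, b) on (0.65, 0.07) = 0.65
~T = 1 − 0.61 = 0.39
(P | ~Q) | ~T = max(a, b) on (0.65, 0.39) = 0.65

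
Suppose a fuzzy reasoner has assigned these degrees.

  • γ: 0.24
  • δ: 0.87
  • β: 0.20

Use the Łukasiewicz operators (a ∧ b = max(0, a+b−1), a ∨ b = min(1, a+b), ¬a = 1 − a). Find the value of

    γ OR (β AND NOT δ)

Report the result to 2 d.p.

0.24

NOT δ = 1 − 0.87 = 0.13
β AND NOT δ = max(0, a+b−1) on (0.20, 0.13) = 0.00
γ OR (β AND NOT δ) = min(1, a+b) on (0.24, 0.00) = 0.24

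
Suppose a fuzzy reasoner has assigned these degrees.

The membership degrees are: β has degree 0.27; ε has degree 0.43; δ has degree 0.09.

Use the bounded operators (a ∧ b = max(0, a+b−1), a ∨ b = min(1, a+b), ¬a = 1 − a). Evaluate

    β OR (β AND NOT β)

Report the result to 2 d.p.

NOT β = 1 − 0.27 = 0.73
β AND NOT β = max(0, a+b−1) on (0.27, 0.73) = 0.00
β OR (β AND NOT β) = min(1, a+b) on (0.27, 0.00) = 0.27

0.27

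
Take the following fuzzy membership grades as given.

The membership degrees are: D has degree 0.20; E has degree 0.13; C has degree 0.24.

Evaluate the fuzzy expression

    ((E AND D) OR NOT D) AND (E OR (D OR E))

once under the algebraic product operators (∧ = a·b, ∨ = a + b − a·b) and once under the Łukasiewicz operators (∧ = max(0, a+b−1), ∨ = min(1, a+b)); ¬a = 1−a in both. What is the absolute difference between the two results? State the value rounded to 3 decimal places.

Under algebraic product:
  E AND D = a·b on (0.1300, 0.2000) = 0.0260
  NOT D = 1 − 0.2000 = 0.8000
  (E AND D) OR NOT D = a + b − a·b on (0.0260, 0.8000) = 0.8052
  D OR E = a + b − a·b on (0.2000, 0.1300) = 0.3040
  E OR (D OR E) = a + b − a·b on (0.1300, 0.3040) = 0.3945
  ((E AND D) OR NOT D) AND (E OR (D OR E)) = a·b on (0.8052, 0.3945) = 0.3176
  → value = 0.3176
Under Łukasiewicz:
  E AND D = max(0, a+b−1) on (0.13, 0.20) = 0.00
  NOT D = 1 − 0.20 = 0.80
  (E AND D) OR NOT D = min(1, a+b) on (0.00, 0.80) = 0.80
  D OR E = min(1, a+b) on (0.20, 0.13) = 0.33
  E OR (D OR E) = min(1, a+b) on (0.13, 0.33) = 0.46
  ((E AND D) OR NOT D) AND (E OR (D OR E)) = max(0, a+b−1) on (0.80, 0.46) = 0.26
  → value = 0.2600
|0.3176 − 0.2600| = 0.058

0.058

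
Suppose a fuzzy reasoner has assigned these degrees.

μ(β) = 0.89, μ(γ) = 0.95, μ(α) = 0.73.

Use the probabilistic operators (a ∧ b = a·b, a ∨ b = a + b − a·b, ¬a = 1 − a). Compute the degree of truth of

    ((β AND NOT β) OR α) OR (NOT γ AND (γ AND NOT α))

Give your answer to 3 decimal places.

0.760

NOT β = 1 − 0.8900 = 0.1100
β AND NOT β = a·b on (0.8900, 0.1100) = 0.0979
(β AND NOT β) OR α = a + b − a·b on (0.0979, 0.7300) = 0.7564
NOT γ = 1 − 0.9500 = 0.0500
NOT α = 1 − 0.7300 = 0.2700
γ AND NOT α = a·b on (0.9500, 0.2700) = 0.2565
NOT γ AND (γ AND NOT α) = a·b on (0.0500, 0.2565) = 0.0128
((β AND NOT β) OR α) OR (NOT γ AND (γ AND NOT α)) = a + b − a·b on (0.7564, 0.0128) = 0.7596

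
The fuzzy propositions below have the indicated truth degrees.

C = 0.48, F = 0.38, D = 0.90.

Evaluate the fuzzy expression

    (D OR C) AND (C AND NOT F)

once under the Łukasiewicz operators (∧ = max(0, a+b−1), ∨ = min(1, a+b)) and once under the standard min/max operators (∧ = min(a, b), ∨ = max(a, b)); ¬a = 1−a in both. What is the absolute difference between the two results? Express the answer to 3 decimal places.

Under Łukasiewicz:
  D OR C = min(1, a+b) on (0.90, 0.48) = 1.00
  NOT F = 1 − 0.38 = 0.62
  C AND NOT F = max(0, a+b−1) on (0.48, 0.62) = 0.10
  (D OR C) AND (C AND NOT F) = max(0, a+b−1) on (1.00, 0.10) = 0.10
  → value = 0.1000
Under standard min/max:
  D OR C = max(a, b) on (0.90, 0.48) = 0.90
  NOT F = 1 − 0.38 = 0.62
  C AND NOT F = min(a, b) on (0.48, 0.62) = 0.48
  (D OR C) AND (C AND NOT F) = min(a, b) on (0.90, 0.48) = 0.48
  → value = 0.4800
|0.1000 − 0.4800| = 0.380

0.380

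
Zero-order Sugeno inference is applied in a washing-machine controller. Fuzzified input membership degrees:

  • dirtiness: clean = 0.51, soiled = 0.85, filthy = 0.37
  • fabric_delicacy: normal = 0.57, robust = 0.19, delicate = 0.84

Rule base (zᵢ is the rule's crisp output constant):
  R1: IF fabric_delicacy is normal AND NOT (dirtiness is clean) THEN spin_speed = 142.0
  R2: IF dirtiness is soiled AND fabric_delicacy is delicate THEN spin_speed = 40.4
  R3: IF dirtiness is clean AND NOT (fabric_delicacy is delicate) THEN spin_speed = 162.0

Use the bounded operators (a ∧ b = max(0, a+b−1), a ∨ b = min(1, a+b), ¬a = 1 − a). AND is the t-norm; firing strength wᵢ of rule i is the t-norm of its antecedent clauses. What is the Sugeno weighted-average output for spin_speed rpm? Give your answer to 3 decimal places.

R1 (z=142.0): normal=0.57, ¬clean=1−0.51=0.49; AND[max(0, a+b−1)] → w = 0.06
R2 (z=40.4): soiled=0.85, delicate=0.84; AND[max(0, a+b−1)] → w = 0.69
R3 (z=162.0): clean=0.51, ¬delicate=1−0.84=0.16; AND[max(0, a+b−1)] → w = 0.00
Weighted average = (0.06·142.0 + 0.69·40.4 + 0.00·162.0) / (0.06 + 0.69 + 0.00)
  = 36.3960 / 0.7500 = 48.528

48.528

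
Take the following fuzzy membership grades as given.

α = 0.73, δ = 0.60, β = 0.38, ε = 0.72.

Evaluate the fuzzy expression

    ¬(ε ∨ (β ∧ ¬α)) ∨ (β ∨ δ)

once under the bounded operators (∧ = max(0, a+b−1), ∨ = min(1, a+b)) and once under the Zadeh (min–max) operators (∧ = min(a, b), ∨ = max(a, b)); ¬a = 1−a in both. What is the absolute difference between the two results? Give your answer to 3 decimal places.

Under bounded:
  ¬α = 1 − 0.73 = 0.27
  β ∧ ¬α = max(0, a+b−1) on (0.38, 0.27) = 0.00
  ε ∨ (β ∧ ¬α) = min(1, a+b) on (0.72, 0.00) = 0.72
  ¬(ε ∨ (β ∧ ¬α)) = 1 − 0.72 = 0.28
  β ∨ δ = min(1, a+b) on (0.38, 0.60) = 0.98
  ¬(ε ∨ (β ∧ ¬α)) ∨ (β ∨ δ) = min(1, a+b) on (0.28, 0.98) = 1.00
  → value = 1.0000
Under Zadeh (min–max):
  ¬α = 1 − 0.73 = 0.27
  β ∧ ¬α = min(a, b) on (0.38, 0.27) = 0.27
  ε ∨ (β ∧ ¬α) = max(a, b) on (0.72, 0.27) = 0.72
  ¬(ε ∨ (β ∧ ¬α)) = 1 − 0.72 = 0.28
  β ∨ δ = max(a, b) on (0.38, 0.60) = 0.60
  ¬(ε ∨ (β ∧ ¬α)) ∨ (β ∨ δ) = max(a, b) on (0.28, 0.60) = 0.60
  → value = 0.6000
|1.0000 − 0.6000| = 0.400

0.400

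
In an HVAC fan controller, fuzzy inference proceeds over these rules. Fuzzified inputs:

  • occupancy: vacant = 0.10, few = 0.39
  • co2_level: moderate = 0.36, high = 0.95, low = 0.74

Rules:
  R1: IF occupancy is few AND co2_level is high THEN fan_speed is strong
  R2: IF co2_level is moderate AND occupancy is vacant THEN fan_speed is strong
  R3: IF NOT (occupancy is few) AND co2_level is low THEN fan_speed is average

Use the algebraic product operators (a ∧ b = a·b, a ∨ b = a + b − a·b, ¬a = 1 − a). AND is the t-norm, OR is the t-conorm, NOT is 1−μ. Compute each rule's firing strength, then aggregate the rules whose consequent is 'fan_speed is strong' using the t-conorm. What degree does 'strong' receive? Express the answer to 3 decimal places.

0.393

R1: few=0.39, high=0.95; AND[a·b] → w = 0.3705
R2: moderate=0.36, vacant=0.10; AND[a·b] → w = 0.0360
R3: ¬few=1−0.39=0.61, low=0.74; AND[a·b] → w = 0.4514
Rules with consequent 'strong': {R1, R2} → strengths 0.3705, 0.0360
Aggregate via t-conorm [a + b − a·b]: 0.3932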